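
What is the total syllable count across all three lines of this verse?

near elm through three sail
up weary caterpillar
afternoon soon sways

17

Line 1: near (1), elm (1), through (1), three (1), sail (1) → 5
Line 2: up (1), weary (2), caterpillar (4) → 7
Line 3: afternoon (3), soon (1), sways (1) → 5
Total: 5 + 7 + 5 = 17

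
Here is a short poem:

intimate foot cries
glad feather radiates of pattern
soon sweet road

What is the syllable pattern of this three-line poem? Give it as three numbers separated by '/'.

5/9/3

Line 1: intimate(3) + foot(1) + cries(1) = 5
Line 2: glad(1) + feather(2) + radiates(3) + of(1) + pattern(2) = 9
Line 3: soon(1) + sweet(1) + road(1) = 3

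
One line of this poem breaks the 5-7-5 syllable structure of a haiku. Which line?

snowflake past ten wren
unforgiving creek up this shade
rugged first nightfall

Line 2

Line 1: "snowflake past ten wren": 2+1+1+1 = 5 ✓
Line 2: "unforgiving creek up this shade": 4+1+1+1+1 = 8 (expected 7)
Line 3: "rugged first nightfall": 2+1+2 = 5 ✓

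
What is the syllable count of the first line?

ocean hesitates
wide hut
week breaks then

The first line: ocean (2), hesitates (3) → 5

5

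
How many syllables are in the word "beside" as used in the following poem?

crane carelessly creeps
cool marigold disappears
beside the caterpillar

2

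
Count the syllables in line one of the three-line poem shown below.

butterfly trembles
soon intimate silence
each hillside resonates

Line one: "butterfly trembles": 3+2 = 5

5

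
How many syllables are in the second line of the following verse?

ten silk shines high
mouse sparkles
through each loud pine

3

The second line: mouse (1), sparkles (2) → 3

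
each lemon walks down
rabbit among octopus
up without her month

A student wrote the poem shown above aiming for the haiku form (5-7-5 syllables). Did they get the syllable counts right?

Line 1: each(1) + lemon(2) + walks(1) + down(1) = 5 ✓
Line 2: rabbit(2) + among(2) + octopus(3) = 7 ✓
Line 3: up(1) + without(2) + her(1) + month(1) = 5 ✓

Yes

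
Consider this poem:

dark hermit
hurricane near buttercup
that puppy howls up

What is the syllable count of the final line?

The final line: that(1) + puppy(2) + howls(1) + up(1) = 5

5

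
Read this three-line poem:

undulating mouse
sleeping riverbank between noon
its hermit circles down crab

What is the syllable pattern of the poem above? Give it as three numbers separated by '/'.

Line 1: "undulating mouse": 4+1 = 5
Line 2: "sleeping riverbank between noon": 2+3+2+1 = 8
Line 3: "its hermit circles down crab": 1+2+2+1+1 = 7

5/8/7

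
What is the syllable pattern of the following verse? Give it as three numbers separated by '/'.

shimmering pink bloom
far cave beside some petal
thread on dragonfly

5/7/5

Line 1: "shimmering pink bloom": 3+1+1 = 5
Line 2: "far cave beside some petal": 1+1+2+1+2 = 7
Line 3: "thread on dragonfly": 1+1+3 = 5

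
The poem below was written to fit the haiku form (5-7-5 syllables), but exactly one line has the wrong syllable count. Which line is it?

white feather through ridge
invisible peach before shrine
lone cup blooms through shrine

Line 2

Line 1: white(1) + feather(2) + through(1) + ridge(1) = 5 ✓
Line 2: invisible(4) + peach(1) + before(2) + shrine(1) = 8 (expected 7)
Line 3: lone(1) + cup(1) + blooms(1) + through(1) + shrine(1) = 5 ✓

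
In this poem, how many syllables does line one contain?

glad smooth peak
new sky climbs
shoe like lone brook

3

Line one: glad(1) + smooth(1) + peak(1) = 3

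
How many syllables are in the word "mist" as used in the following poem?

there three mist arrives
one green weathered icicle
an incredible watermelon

1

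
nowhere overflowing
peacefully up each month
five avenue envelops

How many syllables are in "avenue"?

3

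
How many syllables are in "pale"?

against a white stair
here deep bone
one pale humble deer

1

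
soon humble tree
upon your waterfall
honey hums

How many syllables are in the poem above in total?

13

Line 1: soon(1) + humble(2) + tree(1) = 4
Line 2: upon(2) + your(1) + waterfall(3) = 6
Line 3: honey(2) + hums(1) = 3
Total: 4 + 6 + 3 = 13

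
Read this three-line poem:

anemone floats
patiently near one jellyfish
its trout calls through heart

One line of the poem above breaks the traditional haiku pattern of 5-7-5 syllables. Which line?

The second line

Line 1: anemone(4) + floats(1) = 5 ✓
Line 2: patiently(3) + near(1) + one(1) + jellyfish(3) = 8 (expected 7)
Line 3: its(1) + trout(1) + calls(1) + through(1) + heart(1) = 5 ✓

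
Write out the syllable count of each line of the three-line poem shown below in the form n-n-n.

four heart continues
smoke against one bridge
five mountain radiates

Line 1: four (1), heart (1), continues (3) → 5
Line 2: smoke (1), against (2), one (1), bridge (1) → 5
Line 3: five (1), mountain (2), radiates (3) → 6

5-5-6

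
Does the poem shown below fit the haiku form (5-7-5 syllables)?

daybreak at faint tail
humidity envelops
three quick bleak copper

Yes

Line 1: daybreak(2) + at(1) + faint(1) + tail(1) = 5 ✓
Line 2: humidity(4) + envelops(3) = 7 ✓
Line 3: three(1) + quick(1) + bleak(1) + copper(2) = 5 ✓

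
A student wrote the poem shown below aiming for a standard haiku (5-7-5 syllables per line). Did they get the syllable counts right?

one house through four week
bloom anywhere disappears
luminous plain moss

Yes

Line 1: one (1), house (1), through (1), four (1), week (1) → 5 ✓
Line 2: bloom (1), anywhere (3), disappears (3) → 7 ✓
Line 3: luminous (3), plain (1), moss (1) → 5 ✓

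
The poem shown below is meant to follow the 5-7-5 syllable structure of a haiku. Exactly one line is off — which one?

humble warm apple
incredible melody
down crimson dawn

The third line

Line 1: "humble warm apple": 2+1+2 = 5 ✓
Line 2: "incredible melody": 4+3 = 7 ✓
Line 3: "down crimson dawn": 1+2+1 = 4 (expected 5)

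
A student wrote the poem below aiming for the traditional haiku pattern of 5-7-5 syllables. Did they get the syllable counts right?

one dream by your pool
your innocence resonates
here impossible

Line 1: one (1), dream (1), by (1), your (1), pool (1) → 5 ✓
Line 2: your (1), innocence (3), resonates (3) → 7 ✓
Line 3: here (1), impossible (4) → 5 ✓

Yes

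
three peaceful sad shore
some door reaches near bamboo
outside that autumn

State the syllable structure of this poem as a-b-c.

5-7-5

Line 1: three (1), peaceful (2), sad (1), shore (1) → 5
Line 2: some (1), door (1), reaches (2), near (1), bamboo (2) → 7
Line 3: outside (2), that (1), autumn (2) → 5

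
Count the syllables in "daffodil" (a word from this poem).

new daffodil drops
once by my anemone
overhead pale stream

3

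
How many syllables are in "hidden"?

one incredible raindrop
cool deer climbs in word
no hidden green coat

2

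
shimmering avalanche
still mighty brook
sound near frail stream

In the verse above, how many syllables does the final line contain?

The final line: sound (1), near (1), frail (1), stream (1) → 4

4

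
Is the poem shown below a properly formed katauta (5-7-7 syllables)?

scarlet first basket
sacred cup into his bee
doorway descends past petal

Line 1: "scarlet first basket": 2+1+2 = 5 ✓
Line 2: "sacred cup into his bee": 2+1+2+1+1 = 7 ✓
Line 3: "doorway descends past petal": 2+2+1+2 = 7 ✓

Yes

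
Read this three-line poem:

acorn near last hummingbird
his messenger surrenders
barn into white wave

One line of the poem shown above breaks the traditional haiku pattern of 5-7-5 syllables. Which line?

The first line

Line 1: acorn (2), near (1), last (1), hummingbird (3) → 7 (expected 5)
Line 2: his (1), messenger (3), surrenders (3) → 7 ✓
Line 3: barn (1), into (2), white (1), wave (1) → 5 ✓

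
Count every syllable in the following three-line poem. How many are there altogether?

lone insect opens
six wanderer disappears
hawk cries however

Line 1: lone (1), insect (2), opens (2) → 5
Line 2: six (1), wanderer (3), disappears (3) → 7
Line 3: hawk (1), cries (1), however (3) → 5
Total: 5 + 7 + 5 = 17

17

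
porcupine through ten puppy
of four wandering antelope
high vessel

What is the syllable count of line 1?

7

Line 1: porcupine(3) + through(1) + ten(1) + puppy(2) = 7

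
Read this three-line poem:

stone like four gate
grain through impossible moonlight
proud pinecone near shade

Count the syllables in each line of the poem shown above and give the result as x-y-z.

Line 1: stone(1) + like(1) + four(1) + gate(1) = 4
Line 2: grain(1) + through(1) + impossible(4) + moonlight(2) = 8
Line 3: proud(1) + pinecone(2) + near(1) + shade(1) = 5

4-8-5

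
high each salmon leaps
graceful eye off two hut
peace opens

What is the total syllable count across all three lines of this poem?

Line 1: high(1) + each(1) + salmon(2) + leaps(1) = 5
Line 2: graceful(2) + eye(1) + off(1) + two(1) + hut(1) = 6
Line 3: peace(1) + opens(2) = 3
Total: 5 + 6 + 3 = 14

14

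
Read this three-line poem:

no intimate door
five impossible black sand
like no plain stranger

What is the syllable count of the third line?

5

The third line: "like no plain stranger": 1+1+1+2 = 5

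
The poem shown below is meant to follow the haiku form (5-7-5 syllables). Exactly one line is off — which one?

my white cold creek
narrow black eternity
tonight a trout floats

Line 1

Line 1: "my white cold creek": 1+1+1+1 = 4 (expected 5)
Line 2: "narrow black eternity": 2+1+4 = 7 ✓
Line 3: "tonight a trout floats": 2+1+1+1 = 5 ✓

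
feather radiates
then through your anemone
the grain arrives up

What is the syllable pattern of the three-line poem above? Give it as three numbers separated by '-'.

Line 1: feather (2), radiates (3) → 5
Line 2: then (1), through (1), your (1), anemone (4) → 7
Line 3: the (1), grain (1), arrives (2), up (1) → 5

5-7-5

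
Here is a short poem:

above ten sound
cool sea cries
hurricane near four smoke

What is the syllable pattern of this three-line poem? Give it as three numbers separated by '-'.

4-3-6

Line 1: "above ten sound": 2+1+1 = 4
Line 2: "cool sea cries": 1+1+1 = 3
Line 3: "hurricane near four smoke": 3+1+1+1 = 6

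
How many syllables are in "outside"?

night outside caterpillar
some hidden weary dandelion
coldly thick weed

2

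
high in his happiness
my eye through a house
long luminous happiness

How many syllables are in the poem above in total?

Line 1: high (1), in (1), his (1), happiness (3) → 6
Line 2: my (1), eye (1), through (1), a (1), house (1) → 5
Line 3: long (1), luminous (3), happiness (3) → 7
Total: 6 + 5 + 7 = 18

18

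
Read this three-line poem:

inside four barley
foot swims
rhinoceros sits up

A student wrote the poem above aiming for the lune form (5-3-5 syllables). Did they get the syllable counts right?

Line 1: inside (2), four (1), barley (2) → 5 ✓
Line 2: foot (1), swims (1) → 2 (expected 3)
Line 3: rhinoceros (4), sits (1), up (1) → 6 (expected 5)

No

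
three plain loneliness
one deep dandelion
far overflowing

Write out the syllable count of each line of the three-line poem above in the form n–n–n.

5–6–5

Line 1: three (1), plain (1), loneliness (3) → 5
Line 2: one (1), deep (1), dandelion (4) → 6
Line 3: far (1), overflowing (4) → 5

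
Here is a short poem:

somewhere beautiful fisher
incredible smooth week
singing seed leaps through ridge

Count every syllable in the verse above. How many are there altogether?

Line 1: somewhere (2), beautiful (3), fisher (2) → 7
Line 2: incredible (4), smooth (1), week (1) → 6
Line 3: singing (2), seed (1), leaps (1), through (1), ridge (1) → 6
Total: 7 + 6 + 6 = 19

19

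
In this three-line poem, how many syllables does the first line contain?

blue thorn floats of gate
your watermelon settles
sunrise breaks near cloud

5

The first line: blue(1) + thorn(1) + floats(1) + of(1) + gate(1) = 5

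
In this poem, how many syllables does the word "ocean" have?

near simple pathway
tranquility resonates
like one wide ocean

"ocean" has 2 syllables.

2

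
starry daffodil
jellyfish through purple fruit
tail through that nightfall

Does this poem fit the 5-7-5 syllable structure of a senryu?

Line 1: "starry daffodil": 2+3 = 5 ✓
Line 2: "jellyfish through purple fruit": 3+1+2+1 = 7 ✓
Line 3: "tail through that nightfall": 1+1+1+2 = 5 ✓

Yes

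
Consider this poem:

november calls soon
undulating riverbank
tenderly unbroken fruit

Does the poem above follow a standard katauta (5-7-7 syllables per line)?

Yes

Line 1: november(3) + calls(1) + soon(1) = 5 ✓
Line 2: undulating(4) + riverbank(3) = 7 ✓
Line 3: tenderly(3) + unbroken(3) + fruit(1) = 7 ✓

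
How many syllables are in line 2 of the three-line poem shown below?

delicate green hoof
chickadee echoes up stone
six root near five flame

7

Line 2: chickadee(3) + echoes(2) + up(1) + stone(1) = 7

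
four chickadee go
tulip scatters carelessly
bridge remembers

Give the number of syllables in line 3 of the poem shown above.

4

Line 3: bridge(1) + remembers(3) = 4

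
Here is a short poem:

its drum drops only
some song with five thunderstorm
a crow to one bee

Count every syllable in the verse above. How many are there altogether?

17

Line 1: its(1) + drum(1) + drops(1) + only(2) = 5
Line 2: some(1) + song(1) + with(1) + five(1) + thunderstorm(3) = 7
Line 3: a(1) + crow(1) + to(1) + one(1) + bee(1) = 5
Total: 5 + 7 + 5 = 17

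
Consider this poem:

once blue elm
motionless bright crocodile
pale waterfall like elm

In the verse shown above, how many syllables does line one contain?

Line one: "once blue elm": 1+1+1 = 3

3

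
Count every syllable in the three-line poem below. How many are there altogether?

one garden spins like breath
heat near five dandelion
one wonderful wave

Line 1: one (1), garden (2), spins (1), like (1), breath (1) → 6
Line 2: heat (1), near (1), five (1), dandelion (4) → 7
Line 3: one (1), wonderful (3), wave (1) → 5
Total: 6 + 7 + 5 = 18

18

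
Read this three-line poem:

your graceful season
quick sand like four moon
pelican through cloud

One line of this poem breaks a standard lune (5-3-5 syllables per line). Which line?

Line 1: your(1) + graceful(2) + season(2) = 5 ✓
Line 2: quick(1) + sand(1) + like(1) + four(1) + moon(1) = 5 (expected 3)
Line 3: pelican(3) + through(1) + cloud(1) = 5 ✓

The second line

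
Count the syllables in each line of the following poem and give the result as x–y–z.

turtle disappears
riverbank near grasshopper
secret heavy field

Line 1: turtle(2) + disappears(3) = 5
Line 2: riverbank(3) + near(1) + grasshopper(3) = 7
Line 3: secret(2) + heavy(2) + field(1) = 5

5–7–5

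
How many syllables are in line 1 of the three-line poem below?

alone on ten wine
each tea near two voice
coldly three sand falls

5

Line 1: alone(2) + on(1) + ten(1) + wine(1) = 5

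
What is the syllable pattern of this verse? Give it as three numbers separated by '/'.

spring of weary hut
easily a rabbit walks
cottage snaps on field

Line 1: spring (1), of (1), weary (2), hut (1) → 5
Line 2: easily (3), a (1), rabbit (2), walks (1) → 7
Line 3: cottage (2), snaps (1), on (1), field (1) → 5

5/7/5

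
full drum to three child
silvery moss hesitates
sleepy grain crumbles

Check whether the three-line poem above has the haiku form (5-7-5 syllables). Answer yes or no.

Yes

Line 1: full(1) + drum(1) + to(1) + three(1) + child(1) = 5 ✓
Line 2: silvery(3) + moss(1) + hesitates(3) = 7 ✓
Line 3: sleepy(2) + grain(1) + crumbles(2) = 5 ✓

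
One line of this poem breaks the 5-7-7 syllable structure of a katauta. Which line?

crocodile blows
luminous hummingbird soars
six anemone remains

Line 1

Line 1: crocodile (3), blows (1) → 4 (expected 5)
Line 2: luminous (3), hummingbird (3), soars (1) → 7 ✓
Line 3: six (1), anemone (4), remains (2) → 7 ✓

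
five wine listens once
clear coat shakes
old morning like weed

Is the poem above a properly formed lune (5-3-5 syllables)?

Yes

Line 1: "five wine listens once": 1+1+2+1 = 5 ✓
Line 2: "clear coat shakes": 1+1+1 = 3 ✓
Line 3: "old morning like weed": 1+2+1+1 = 5 ✓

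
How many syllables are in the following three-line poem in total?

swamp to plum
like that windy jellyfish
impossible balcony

Line 1: swamp(1) + to(1) + plum(1) = 3
Line 2: like(1) + that(1) + windy(2) + jellyfish(3) = 7
Line 3: impossible(4) + balcony(3) = 7
Total: 3 + 7 + 7 = 17

17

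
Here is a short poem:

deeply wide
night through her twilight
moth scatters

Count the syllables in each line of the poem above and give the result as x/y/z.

Line 1: deeply(2) + wide(1) = 3
Line 2: night(1) + through(1) + her(1) + twilight(2) = 5
Line 3: moth(1) + scatters(2) = 3

3/5/3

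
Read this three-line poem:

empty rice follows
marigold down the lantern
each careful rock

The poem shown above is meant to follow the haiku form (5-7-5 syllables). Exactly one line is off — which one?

The third line

Line 1: "empty rice follows": 2+1+2 = 5 ✓
Line 2: "marigold down the lantern": 3+1+1+2 = 7 ✓
Line 3: "each careful rock": 1+2+1 = 4 (expected 5)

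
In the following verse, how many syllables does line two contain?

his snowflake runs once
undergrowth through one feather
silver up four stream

Line two: undergrowth(3) + through(1) + one(1) + feather(2) = 7

7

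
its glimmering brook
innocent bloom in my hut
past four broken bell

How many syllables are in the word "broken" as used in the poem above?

2

"broken" has 2 syllables.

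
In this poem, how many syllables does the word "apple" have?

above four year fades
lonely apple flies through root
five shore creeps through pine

"apple" has 2 syllables.

2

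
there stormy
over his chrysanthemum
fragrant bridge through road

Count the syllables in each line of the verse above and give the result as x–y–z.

3–7–5

Line 1: there(1) + stormy(2) = 3
Line 2: over(2) + his(1) + chrysanthemum(4) = 7
Line 3: fragrant(2) + bridge(1) + through(1) + road(1) = 5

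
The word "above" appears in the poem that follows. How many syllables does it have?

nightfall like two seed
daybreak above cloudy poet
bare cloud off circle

2

"above" has 2 syllables.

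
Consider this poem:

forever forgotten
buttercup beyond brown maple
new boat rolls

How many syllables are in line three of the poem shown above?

3

Line three: "new boat rolls": 1+1+1 = 3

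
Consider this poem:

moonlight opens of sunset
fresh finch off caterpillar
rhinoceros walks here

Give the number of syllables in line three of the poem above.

6

Line three: "rhinoceros walks here": 4+1+1 = 6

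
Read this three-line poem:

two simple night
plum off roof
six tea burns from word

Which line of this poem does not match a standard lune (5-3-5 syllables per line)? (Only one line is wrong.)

The first line

Line 1: two(1) + simple(2) + night(1) = 4 (expected 5)
Line 2: plum(1) + off(1) + roof(1) = 3 ✓
Line 3: six(1) + tea(1) + burns(1) + from(1) + word(1) = 5 ✓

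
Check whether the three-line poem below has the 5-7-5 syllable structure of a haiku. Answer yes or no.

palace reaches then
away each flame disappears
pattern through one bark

Yes

Line 1: palace(2) + reaches(2) + then(1) = 5 ✓
Line 2: away(2) + each(1) + flame(1) + disappears(3) = 7 ✓
Line 3: pattern(2) + through(1) + one(1) + bark(1) = 5 ✓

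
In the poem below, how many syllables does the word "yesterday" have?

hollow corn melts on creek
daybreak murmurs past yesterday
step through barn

3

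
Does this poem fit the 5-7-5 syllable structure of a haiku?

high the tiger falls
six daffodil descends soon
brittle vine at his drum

No

Line 1: "high the tiger falls": 1+1+2+1 = 5 ✓
Line 2: "six daffodil descends soon": 1+3+2+1 = 7 ✓
Line 3: "brittle vine at his drum": 2+1+1+1+1 = 6 (expected 5)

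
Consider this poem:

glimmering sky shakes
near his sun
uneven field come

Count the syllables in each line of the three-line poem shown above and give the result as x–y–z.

5–3–5

Line 1: glimmering(3) + sky(1) + shakes(1) = 5
Line 2: near(1) + his(1) + sun(1) = 3
Line 3: uneven(3) + field(1) + come(1) = 5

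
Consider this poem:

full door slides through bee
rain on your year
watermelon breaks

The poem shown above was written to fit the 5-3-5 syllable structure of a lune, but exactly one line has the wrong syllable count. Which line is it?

Line 2

Line 1: full (1), door (1), slides (1), through (1), bee (1) → 5 ✓
Line 2: rain (1), on (1), your (1), year (1) → 4 (expected 3)
Line 3: watermelon (4), breaks (1) → 5 ✓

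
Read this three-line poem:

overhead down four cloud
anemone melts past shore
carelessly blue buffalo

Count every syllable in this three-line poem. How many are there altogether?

Line 1: overhead(3) + down(1) + four(1) + cloud(1) = 6
Line 2: anemone(4) + melts(1) + past(1) + shore(1) = 7
Line 3: carelessly(3) + blue(1) + buffalo(3) = 7
Total: 6 + 7 + 7 = 20

20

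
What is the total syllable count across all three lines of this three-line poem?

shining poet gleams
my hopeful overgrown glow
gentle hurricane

17

Line 1: shining (2), poet (2), gleams (1) → 5
Line 2: my (1), hopeful (2), overgrown (3), glow (1) → 7
Line 3: gentle (2), hurricane (3) → 5
Total: 5 + 7 + 5 = 17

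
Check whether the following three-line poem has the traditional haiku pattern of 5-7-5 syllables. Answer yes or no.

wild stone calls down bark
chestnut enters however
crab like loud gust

Line 1: wild(1) + stone(1) + calls(1) + down(1) + bark(1) = 5 ✓
Line 2: chestnut(2) + enters(2) + however(3) = 7 ✓
Line 3: crab(1) + like(1) + loud(1) + gust(1) = 4 (expected 5)

No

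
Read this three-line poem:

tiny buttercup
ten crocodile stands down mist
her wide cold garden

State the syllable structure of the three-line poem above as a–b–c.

5–7–5

Line 1: tiny (2), buttercup (3) → 5
Line 2: ten (1), crocodile (3), stands (1), down (1), mist (1) → 7
Line 3: her (1), wide (1), cold (1), garden (2) → 5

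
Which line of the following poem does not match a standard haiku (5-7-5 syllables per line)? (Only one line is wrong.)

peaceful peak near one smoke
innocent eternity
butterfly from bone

Line 1: "peaceful peak near one smoke": 2+1+1+1+1 = 6 (expected 5)
Line 2: "innocent eternity": 3+4 = 7 ✓
Line 3: "butterfly from bone": 3+1+1 = 5 ✓

Line 1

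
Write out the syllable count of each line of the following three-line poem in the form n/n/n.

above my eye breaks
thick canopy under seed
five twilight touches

Line 1: above (2), my (1), eye (1), breaks (1) → 5
Line 2: thick (1), canopy (3), under (2), seed (1) → 7
Line 3: five (1), twilight (2), touches (2) → 5

5/7/5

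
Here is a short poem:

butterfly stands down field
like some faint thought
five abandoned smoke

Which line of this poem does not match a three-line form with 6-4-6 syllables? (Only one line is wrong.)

Line 3

Line 1: "butterfly stands down field": 3+1+1+1 = 6 ✓
Line 2: "like some faint thought": 1+1+1+1 = 4 ✓
Line 3: "five abandoned smoke": 1+3+1 = 5 (expected 6)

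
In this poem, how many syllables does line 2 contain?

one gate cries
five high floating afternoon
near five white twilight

7

Line 2: five(1) + high(1) + floating(2) + afternoon(3) = 7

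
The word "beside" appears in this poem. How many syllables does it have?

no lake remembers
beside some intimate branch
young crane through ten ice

2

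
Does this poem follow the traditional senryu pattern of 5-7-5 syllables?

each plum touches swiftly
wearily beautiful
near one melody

Line 1: each (1), plum (1), touches (2), swiftly (2) → 6 (expected 5)
Line 2: wearily (3), beautiful (3) → 6 (expected 7)
Line 3: near (1), one (1), melody (3) → 5 ✓

No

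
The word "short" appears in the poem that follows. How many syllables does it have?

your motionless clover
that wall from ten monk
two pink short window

1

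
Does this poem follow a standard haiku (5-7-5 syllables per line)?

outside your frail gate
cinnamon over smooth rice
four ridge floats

No

Line 1: outside (2), your (1), frail (1), gate (1) → 5 ✓
Line 2: cinnamon (3), over (2), smooth (1), rice (1) → 7 ✓
Line 3: four (1), ridge (1), floats (1) → 3 (expected 5)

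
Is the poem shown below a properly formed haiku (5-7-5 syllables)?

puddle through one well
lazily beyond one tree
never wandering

Line 1: puddle (2), through (1), one (1), well (1) → 5 ✓
Line 2: lazily (3), beyond (2), one (1), tree (1) → 7 ✓
Line 3: never (2), wandering (3) → 5 ✓

Yes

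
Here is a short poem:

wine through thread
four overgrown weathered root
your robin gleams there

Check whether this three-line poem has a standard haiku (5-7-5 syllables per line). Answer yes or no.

No

Line 1: "wine through thread": 1+1+1 = 3 (expected 5)
Line 2: "four overgrown weathered root": 1+3+2+1 = 7 ✓
Line 3: "your robin gleams there": 1+2+1+1 = 5 ✓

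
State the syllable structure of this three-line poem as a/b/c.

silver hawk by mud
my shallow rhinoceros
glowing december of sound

Line 1: silver(2) + hawk(1) + by(1) + mud(1) = 5
Line 2: my(1) + shallow(2) + rhinoceros(4) = 7
Line 3: glowing(2) + december(3) + of(1) + sound(1) = 7

5/7/7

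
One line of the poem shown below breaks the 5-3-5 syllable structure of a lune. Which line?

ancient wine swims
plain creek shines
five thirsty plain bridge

The first line

Line 1: ancient (2), wine (1), swims (1) → 4 (expected 5)
Line 2: plain (1), creek (1), shines (1) → 3 ✓
Line 3: five (1), thirsty (2), plain (1), bridge (1) → 5 ✓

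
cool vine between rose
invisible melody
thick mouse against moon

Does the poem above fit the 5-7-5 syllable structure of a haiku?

Yes

Line 1: cool(1) + vine(1) + between(2) + rose(1) = 5 ✓
Line 2: invisible(4) + melody(3) = 7 ✓
Line 3: thick(1) + mouse(1) + against(2) + moon(1) = 5 ✓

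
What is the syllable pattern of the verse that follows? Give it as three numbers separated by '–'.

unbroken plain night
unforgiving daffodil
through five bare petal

Line 1: "unbroken plain night": 3+1+1 = 5
Line 2: "unforgiving daffodil": 4+3 = 7
Line 3: "through five bare petal": 1+1+1+2 = 5

5–7–5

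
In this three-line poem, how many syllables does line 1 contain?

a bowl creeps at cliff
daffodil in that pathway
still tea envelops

5

Line 1: a (1), bowl (1), creeps (1), at (1), cliff (1) → 5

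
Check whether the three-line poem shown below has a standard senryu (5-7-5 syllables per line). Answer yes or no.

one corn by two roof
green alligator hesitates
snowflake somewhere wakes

No

Line 1: "one corn by two roof": 1+1+1+1+1 = 5 ✓
Line 2: "green alligator hesitates": 1+4+3 = 8 (expected 7)
Line 3: "snowflake somewhere wakes": 2+2+1 = 5 ✓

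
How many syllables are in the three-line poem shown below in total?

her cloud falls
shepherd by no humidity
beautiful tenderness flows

18

Line 1: "her cloud falls": 1+1+1 = 3
Line 2: "shepherd by no humidity": 2+1+1+4 = 8
Line 3: "beautiful tenderness flows": 3+3+1 = 7
Total: 3 + 8 + 7 = 18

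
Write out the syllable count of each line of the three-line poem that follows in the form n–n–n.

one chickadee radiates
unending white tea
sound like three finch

Line 1: one (1), chickadee (3), radiates (3) → 7
Line 2: unending (3), white (1), tea (1) → 5
Line 3: sound (1), like (1), three (1), finch (1) → 4

7–5–4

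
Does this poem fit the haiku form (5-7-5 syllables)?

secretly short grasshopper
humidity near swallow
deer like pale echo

No

Line 1: "secretly short grasshopper": 3+1+3 = 7 (expected 5)
Line 2: "humidity near swallow": 4+1+2 = 7 ✓
Line 3: "deer like pale echo": 1+1+1+2 = 5 ✓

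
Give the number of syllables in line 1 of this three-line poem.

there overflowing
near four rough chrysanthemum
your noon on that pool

5

Line 1: "there overflowing": 1+4 = 5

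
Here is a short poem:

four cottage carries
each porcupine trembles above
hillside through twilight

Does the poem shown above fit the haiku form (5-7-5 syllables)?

No

Line 1: "four cottage carries": 1+2+2 = 5 ✓
Line 2: "each porcupine trembles above": 1+3+2+2 = 8 (expected 7)
Line 3: "hillside through twilight": 2+1+2 = 5 ✓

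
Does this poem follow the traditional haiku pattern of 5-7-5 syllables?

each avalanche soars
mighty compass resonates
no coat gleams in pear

Line 1: each(1) + avalanche(3) + soars(1) = 5 ✓
Line 2: mighty(2) + compass(2) + resonates(3) = 7 ✓
Line 3: no(1) + coat(1) + gleams(1) + in(1) + pear(1) = 5 ✓

Yes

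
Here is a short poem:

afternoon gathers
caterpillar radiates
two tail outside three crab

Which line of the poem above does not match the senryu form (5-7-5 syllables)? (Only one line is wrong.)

The third line

Line 1: "afternoon gathers": 3+2 = 5 ✓
Line 2: "caterpillar radiates": 4+3 = 7 ✓
Line 3: "two tail outside three crab": 1+1+2+1+1 = 6 (expected 5)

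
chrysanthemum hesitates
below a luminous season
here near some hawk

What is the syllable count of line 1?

7

Line 1: chrysanthemum (4), hesitates (3) → 7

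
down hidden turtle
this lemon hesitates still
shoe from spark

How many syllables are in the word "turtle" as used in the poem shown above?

2

"turtle" has 2 syllables.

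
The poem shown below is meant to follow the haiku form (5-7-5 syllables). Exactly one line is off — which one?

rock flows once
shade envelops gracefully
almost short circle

Line 1

Line 1: "rock flows once": 1+1+1 = 3 (expected 5)
Line 2: "shade envelops gracefully": 1+3+3 = 7 ✓
Line 3: "almost short circle": 2+1+2 = 5 ✓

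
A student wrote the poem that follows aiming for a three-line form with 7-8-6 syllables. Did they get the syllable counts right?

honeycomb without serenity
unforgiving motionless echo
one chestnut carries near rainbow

No

Line 1: "honeycomb without serenity": 3+2+4 = 9 (expected 7)
Line 2: "unforgiving motionless echo": 4+3+2 = 9 (expected 8)
Line 3: "one chestnut carries near rainbow": 1+2+2+1+2 = 8 (expected 6)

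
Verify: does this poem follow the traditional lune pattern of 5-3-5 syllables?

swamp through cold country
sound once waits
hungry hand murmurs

Yes

Line 1: swamp (1), through (1), cold (1), country (2) → 5 ✓
Line 2: sound (1), once (1), waits (1) → 3 ✓
Line 3: hungry (2), hand (1), murmurs (2) → 5 ✓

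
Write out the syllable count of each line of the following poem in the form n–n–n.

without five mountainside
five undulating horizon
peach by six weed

6–8–4

Line 1: without (2), five (1), mountainside (3) → 6
Line 2: five (1), undulating (4), horizon (3) → 8
Line 3: peach (1), by (1), six (1), weed (1) → 4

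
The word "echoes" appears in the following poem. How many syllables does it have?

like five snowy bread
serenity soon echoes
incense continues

"echoes" has 2 syllables.

2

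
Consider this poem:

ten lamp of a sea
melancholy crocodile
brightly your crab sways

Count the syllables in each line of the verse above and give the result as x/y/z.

Line 1: ten (1), lamp (1), of (1), a (1), sea (1) → 5
Line 2: melancholy (4), crocodile (3) → 7
Line 3: brightly (2), your (1), crab (1), sways (1) → 5

5/7/5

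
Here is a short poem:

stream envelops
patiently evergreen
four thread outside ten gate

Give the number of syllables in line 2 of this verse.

6

Line 2: patiently (3), evergreen (3) → 6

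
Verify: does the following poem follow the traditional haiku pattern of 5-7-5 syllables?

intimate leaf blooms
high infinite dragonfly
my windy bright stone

Yes

Line 1: intimate(3) + leaf(1) + blooms(1) = 5 ✓
Line 2: high(1) + infinite(3) + dragonfly(3) = 7 ✓
Line 3: my(1) + windy(2) + bright(1) + stone(1) = 5 ✓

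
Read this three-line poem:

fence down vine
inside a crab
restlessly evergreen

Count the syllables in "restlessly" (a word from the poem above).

"restlessly" has 3 syllables.

3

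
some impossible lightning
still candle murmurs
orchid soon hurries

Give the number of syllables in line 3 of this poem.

5

Line 3: orchid(2) + soon(1) + hurries(2) = 5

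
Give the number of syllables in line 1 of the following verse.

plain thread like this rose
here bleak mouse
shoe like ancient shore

Line 1: "plain thread like this rose": 1+1+1+1+1 = 5

5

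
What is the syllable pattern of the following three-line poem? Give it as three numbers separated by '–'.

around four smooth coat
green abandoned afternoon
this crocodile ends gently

Line 1: around (2), four (1), smooth (1), coat (1) → 5
Line 2: green (1), abandoned (3), afternoon (3) → 7
Line 3: this (1), crocodile (3), ends (1), gently (2) → 7

5–7–7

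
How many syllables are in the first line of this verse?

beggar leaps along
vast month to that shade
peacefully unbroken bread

5

The first line: "beggar leaps along": 2+1+2 = 5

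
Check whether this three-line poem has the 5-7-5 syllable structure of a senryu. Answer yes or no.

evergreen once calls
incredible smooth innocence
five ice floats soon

Line 1: "evergreen once calls": 3+1+1 = 5 ✓
Line 2: "incredible smooth innocence": 4+1+3 = 8 (expected 7)
Line 3: "five ice floats soon": 1+1+1+1 = 4 (expected 5)

No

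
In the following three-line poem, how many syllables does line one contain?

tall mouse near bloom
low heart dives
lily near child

Line one: tall(1) + mouse(1) + near(1) + bloom(1) = 4

4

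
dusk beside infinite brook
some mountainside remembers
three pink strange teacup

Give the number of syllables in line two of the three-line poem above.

7

Line two: some (1), mountainside (3), remembers (3) → 7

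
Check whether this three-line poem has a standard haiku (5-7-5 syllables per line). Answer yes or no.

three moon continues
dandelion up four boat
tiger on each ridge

Line 1: three(1) + moon(1) + continues(3) = 5 ✓
Line 2: dandelion(4) + up(1) + four(1) + boat(1) = 7 ✓
Line 3: tiger(2) + on(1) + each(1) + ridge(1) = 5 ✓

Yes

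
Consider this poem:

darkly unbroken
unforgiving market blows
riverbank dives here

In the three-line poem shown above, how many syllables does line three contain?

5

Line three: riverbank (3), dives (1), here (1) → 5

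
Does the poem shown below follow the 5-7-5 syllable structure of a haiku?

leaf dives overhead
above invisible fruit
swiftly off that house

Yes

Line 1: "leaf dives overhead": 1+1+3 = 5 ✓
Line 2: "above invisible fruit": 2+4+1 = 7 ✓
Line 3: "swiftly off that house": 2+1+1+1 = 5 ✓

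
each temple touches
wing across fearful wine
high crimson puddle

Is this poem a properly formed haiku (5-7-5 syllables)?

Line 1: each(1) + temple(2) + touches(2) = 5 ✓
Line 2: wing(1) + across(2) + fearful(2) + wine(1) = 6 (expected 7)
Line 3: high(1) + crimson(2) + puddle(2) = 5 ✓

No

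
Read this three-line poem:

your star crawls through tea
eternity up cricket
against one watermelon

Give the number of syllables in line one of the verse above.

5

Line one: your(1) + star(1) + crawls(1) + through(1) + tea(1) = 5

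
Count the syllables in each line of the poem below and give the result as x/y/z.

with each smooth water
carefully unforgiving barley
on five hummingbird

5/9/5

Line 1: with (1), each (1), smooth (1), water (2) → 5
Line 2: carefully (3), unforgiving (4), barley (2) → 9
Line 3: on (1), five (1), hummingbird (3) → 5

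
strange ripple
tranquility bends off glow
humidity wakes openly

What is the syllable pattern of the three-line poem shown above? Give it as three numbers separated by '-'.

Line 1: "strange ripple": 1+2 = 3
Line 2: "tranquility bends off glow": 4+1+1+1 = 7
Line 3: "humidity wakes openly": 4+1+3 = 8

3-7-8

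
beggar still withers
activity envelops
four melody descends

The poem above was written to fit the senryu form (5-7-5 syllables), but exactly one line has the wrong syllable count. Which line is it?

The third line

Line 1: "beggar still withers": 2+1+2 = 5 ✓
Line 2: "activity envelops": 4+3 = 7 ✓
Line 3: "four melody descends": 1+3+2 = 6 (expected 5)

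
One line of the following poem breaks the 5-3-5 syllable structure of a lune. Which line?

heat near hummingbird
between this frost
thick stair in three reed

The second line

Line 1: "heat near hummingbird": 1+1+3 = 5 ✓
Line 2: "between this frost": 2+1+1 = 4 (expected 3)
Line 3: "thick stair in three reed": 1+1+1+1+1 = 5 ✓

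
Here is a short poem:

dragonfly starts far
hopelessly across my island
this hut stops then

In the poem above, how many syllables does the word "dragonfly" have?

3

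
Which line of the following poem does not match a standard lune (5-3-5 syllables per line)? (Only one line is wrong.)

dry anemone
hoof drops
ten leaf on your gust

Line 2

Line 1: dry (1), anemone (4) → 5 ✓
Line 2: hoof (1), drops (1) → 2 (expected 3)
Line 3: ten (1), leaf (1), on (1), your (1), gust (1) → 5 ✓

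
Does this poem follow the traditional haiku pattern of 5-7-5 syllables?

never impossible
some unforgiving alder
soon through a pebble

Line 1: "never impossible": 2+4 = 6 (expected 5)
Line 2: "some unforgiving alder": 1+4+2 = 7 ✓
Line 3: "soon through a pebble": 1+1+1+2 = 5 ✓

No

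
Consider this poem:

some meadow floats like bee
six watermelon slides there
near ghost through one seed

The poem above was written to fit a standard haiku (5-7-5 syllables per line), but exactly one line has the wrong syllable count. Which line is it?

Line 1

Line 1: some(1) + meadow(2) + floats(1) + like(1) + bee(1) = 6 (expected 5)
Line 2: six(1) + watermelon(4) + slides(1) + there(1) = 7 ✓
Line 3: near(1) + ghost(1) + through(1) + one(1) + seed(1) = 5 ✓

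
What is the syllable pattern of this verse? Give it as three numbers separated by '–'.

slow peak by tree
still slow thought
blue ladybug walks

Line 1: "slow peak by tree": 1+1+1+1 = 4
Line 2: "still slow thought": 1+1+1 = 3
Line 3: "blue ladybug walks": 1+3+1 = 5

4–3–5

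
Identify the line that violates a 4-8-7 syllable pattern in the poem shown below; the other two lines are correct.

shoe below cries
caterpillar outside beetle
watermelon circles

Line 3

Line 1: shoe(1) + below(2) + cries(1) = 4 ✓
Line 2: caterpillar(4) + outside(2) + beetle(2) = 8 ✓
Line 3: watermelon(4) + circles(2) = 6 (expected 7)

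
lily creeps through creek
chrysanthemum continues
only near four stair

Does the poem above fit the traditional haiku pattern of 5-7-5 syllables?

Line 1: lily(2) + creeps(1) + through(1) + creek(1) = 5 ✓
Line 2: chrysanthemum(4) + continues(3) = 7 ✓
Line 3: only(2) + near(1) + four(1) + stair(1) = 5 ✓

Yes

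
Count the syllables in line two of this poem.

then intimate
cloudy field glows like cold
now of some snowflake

6

Line two: cloudy (2), field (1), glows (1), like (1), cold (1) → 6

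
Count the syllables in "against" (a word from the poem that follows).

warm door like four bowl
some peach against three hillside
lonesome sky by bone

2

"against" has 2 syllables.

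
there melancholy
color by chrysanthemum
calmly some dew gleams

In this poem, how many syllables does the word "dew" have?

1

"dew" has 1 syllable.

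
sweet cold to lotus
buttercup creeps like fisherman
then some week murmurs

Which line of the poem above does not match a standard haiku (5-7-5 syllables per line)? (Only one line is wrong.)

Line 2

Line 1: sweet(1) + cold(1) + to(1) + lotus(2) = 5 ✓
Line 2: buttercup(3) + creeps(1) + like(1) + fisherman(3) = 8 (expected 7)
Line 3: then(1) + some(1) + week(1) + murmurs(2) = 5 ✓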